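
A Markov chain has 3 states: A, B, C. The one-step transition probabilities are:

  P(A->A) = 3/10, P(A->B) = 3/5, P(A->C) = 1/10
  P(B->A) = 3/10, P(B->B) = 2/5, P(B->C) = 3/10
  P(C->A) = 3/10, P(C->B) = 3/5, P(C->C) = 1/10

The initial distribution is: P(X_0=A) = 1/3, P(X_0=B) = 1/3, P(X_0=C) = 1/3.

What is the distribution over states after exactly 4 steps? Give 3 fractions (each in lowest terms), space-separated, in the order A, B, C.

Propagating the distribution step by step (d_{t+1} = d_t * P):
d_0 = (A=1/3, B=1/3, C=1/3)
  d_1[A] = 1/3*3/10 + 1/3*3/10 + 1/3*3/10 = 3/10
  d_1[B] = 1/3*3/5 + 1/3*2/5 + 1/3*3/5 = 8/15
  d_1[C] = 1/3*1/10 + 1/3*3/10 + 1/3*1/10 = 1/6
d_1 = (A=3/10, B=8/15, C=1/6)
  d_2[A] = 3/10*3/10 + 8/15*3/10 + 1/6*3/10 = 3/10
  d_2[B] = 3/10*3/5 + 8/15*2/5 + 1/6*3/5 = 37/75
  d_2[C] = 3/10*1/10 + 8/15*3/10 + 1/6*1/10 = 31/150
d_2 = (A=3/10, B=37/75, C=31/150)
  d_3[A] = 3/10*3/10 + 37/75*3/10 + 31/150*3/10 = 3/10
  d_3[B] = 3/10*3/5 + 37/75*2/5 + 31/150*3/5 = 188/375
  d_3[C] = 3/10*1/10 + 37/75*3/10 + 31/150*1/10 = 149/750
d_3 = (A=3/10, B=188/375, C=149/750)
  d_4[A] = 3/10*3/10 + 188/375*3/10 + 149/750*3/10 = 3/10
  d_4[B] = 3/10*3/5 + 188/375*2/5 + 149/750*3/5 = 937/1875
  d_4[C] = 3/10*1/10 + 188/375*3/10 + 149/750*1/10 = 751/3750
d_4 = (A=3/10, B=937/1875, C=751/3750)

Answer: 3/10 937/1875 751/3750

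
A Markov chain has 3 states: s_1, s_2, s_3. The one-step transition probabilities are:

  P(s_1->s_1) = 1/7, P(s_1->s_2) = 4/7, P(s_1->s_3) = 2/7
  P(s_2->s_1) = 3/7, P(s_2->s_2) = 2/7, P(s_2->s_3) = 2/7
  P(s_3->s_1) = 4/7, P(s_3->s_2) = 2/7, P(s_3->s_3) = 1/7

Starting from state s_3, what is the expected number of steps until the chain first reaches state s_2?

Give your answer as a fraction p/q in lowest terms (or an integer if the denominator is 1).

Let h_i = expected steps to first reach s_2 from state i.
Boundary: h_s_2 = 0.
First-step equations for the other states:
  h_s_1 = 1 + 1/7*h_s_1 + 4/7*h_s_2 + 2/7*h_s_3
  h_s_3 = 1 + 4/7*h_s_1 + 2/7*h_s_2 + 1/7*h_s_3

Substituting h_s_2 = 0 and rearranging gives the linear system (I - Q) h = 1:
  [6/7, -2/7] . (h_s_1, h_s_3) = 1
  [-4/7, 6/7] . (h_s_1, h_s_3) = 1

Solving yields:
  h_s_1 = 2
  h_s_3 = 5/2

Starting state is s_3, so the expected hitting time is h_s_3 = 5/2.

Answer: 5/2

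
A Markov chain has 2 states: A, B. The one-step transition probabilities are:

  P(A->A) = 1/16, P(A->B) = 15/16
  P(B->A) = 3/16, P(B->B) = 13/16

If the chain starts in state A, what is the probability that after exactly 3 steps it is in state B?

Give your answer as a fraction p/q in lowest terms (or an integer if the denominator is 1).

Computing P^3 by repeated multiplication:
P^1 =
  A: [1/16, 15/16]
  B: [3/16, 13/16]
P^2 =
  A: [23/128, 105/128]
  B: [21/128, 107/128]
P^3 =
  A: [169/1024, 855/1024]
  B: [171/1024, 853/1024]

(P^3)[A -> B] = 855/1024

Answer: 855/1024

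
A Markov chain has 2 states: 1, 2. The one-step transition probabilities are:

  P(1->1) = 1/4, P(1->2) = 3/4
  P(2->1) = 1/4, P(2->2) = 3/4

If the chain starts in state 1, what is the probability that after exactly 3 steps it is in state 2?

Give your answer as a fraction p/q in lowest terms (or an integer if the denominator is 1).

Computing P^3 by repeated multiplication:
P^1 =
  1: [1/4, 3/4]
  2: [1/4, 3/4]
P^2 =
  1: [1/4, 3/4]
  2: [1/4, 3/4]
P^3 =
  1: [1/4, 3/4]
  2: [1/4, 3/4]

(P^3)[1 -> 2] = 3/4

Answer: 3/4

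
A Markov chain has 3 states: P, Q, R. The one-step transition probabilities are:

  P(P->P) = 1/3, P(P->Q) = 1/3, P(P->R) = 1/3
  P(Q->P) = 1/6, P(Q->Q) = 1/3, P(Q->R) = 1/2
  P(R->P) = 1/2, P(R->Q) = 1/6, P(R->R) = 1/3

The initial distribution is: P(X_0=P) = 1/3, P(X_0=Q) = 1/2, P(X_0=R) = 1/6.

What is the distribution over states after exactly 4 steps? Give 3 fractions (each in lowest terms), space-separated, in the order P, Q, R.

Answer: 683/1944 701/2592 2941/7776

Derivation:
Propagating the distribution step by step (d_{t+1} = d_t * P):
d_0 = (P=1/3, Q=1/2, R=1/6)
  d_1[P] = 1/3*1/3 + 1/2*1/6 + 1/6*1/2 = 5/18
  d_1[Q] = 1/3*1/3 + 1/2*1/3 + 1/6*1/6 = 11/36
  d_1[R] = 1/3*1/3 + 1/2*1/2 + 1/6*1/3 = 5/12
d_1 = (P=5/18, Q=11/36, R=5/12)
  d_2[P] = 5/18*1/3 + 11/36*1/6 + 5/12*1/2 = 19/54
  d_2[Q] = 5/18*1/3 + 11/36*1/3 + 5/12*1/6 = 19/72
  d_2[R] = 5/18*1/3 + 11/36*1/2 + 5/12*1/3 = 83/216
d_2 = (P=19/54, Q=19/72, R=83/216)
  d_3[P] = 19/54*1/3 + 19/72*1/6 + 83/216*1/2 = 229/648
  d_3[Q] = 19/54*1/3 + 19/72*1/3 + 83/216*1/6 = 349/1296
  d_3[R] = 19/54*1/3 + 19/72*1/2 + 83/216*1/3 = 163/432
d_3 = (P=229/648, Q=349/1296, R=163/432)
  d_4[P] = 229/648*1/3 + 349/1296*1/6 + 163/432*1/2 = 683/1944
  d_4[Q] = 229/648*1/3 + 349/1296*1/3 + 163/432*1/6 = 701/2592
  d_4[R] = 229/648*1/3 + 349/1296*1/2 + 163/432*1/3 = 2941/7776
d_4 = (P=683/1944, Q=701/2592, R=2941/7776)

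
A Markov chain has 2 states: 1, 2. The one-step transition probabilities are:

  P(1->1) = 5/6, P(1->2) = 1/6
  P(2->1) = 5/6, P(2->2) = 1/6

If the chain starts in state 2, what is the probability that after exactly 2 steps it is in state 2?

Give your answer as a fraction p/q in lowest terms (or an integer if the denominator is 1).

Answer: 1/6

Derivation:
Computing P^2 by repeated multiplication:
P^1 =
  1: [5/6, 1/6]
  2: [5/6, 1/6]
P^2 =
  1: [5/6, 1/6]
  2: [5/6, 1/6]

(P^2)[2 -> 2] = 1/6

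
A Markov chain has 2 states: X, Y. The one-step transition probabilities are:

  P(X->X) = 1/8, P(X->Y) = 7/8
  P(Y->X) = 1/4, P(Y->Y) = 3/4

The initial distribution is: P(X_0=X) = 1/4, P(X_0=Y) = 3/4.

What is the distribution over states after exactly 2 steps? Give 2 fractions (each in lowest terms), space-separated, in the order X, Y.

Propagating the distribution step by step (d_{t+1} = d_t * P):
d_0 = (X=1/4, Y=3/4)
  d_1[X] = 1/4*1/8 + 3/4*1/4 = 7/32
  d_1[Y] = 1/4*7/8 + 3/4*3/4 = 25/32
d_1 = (X=7/32, Y=25/32)
  d_2[X] = 7/32*1/8 + 25/32*1/4 = 57/256
  d_2[Y] = 7/32*7/8 + 25/32*3/4 = 199/256
d_2 = (X=57/256, Y=199/256)

Answer: 57/256 199/256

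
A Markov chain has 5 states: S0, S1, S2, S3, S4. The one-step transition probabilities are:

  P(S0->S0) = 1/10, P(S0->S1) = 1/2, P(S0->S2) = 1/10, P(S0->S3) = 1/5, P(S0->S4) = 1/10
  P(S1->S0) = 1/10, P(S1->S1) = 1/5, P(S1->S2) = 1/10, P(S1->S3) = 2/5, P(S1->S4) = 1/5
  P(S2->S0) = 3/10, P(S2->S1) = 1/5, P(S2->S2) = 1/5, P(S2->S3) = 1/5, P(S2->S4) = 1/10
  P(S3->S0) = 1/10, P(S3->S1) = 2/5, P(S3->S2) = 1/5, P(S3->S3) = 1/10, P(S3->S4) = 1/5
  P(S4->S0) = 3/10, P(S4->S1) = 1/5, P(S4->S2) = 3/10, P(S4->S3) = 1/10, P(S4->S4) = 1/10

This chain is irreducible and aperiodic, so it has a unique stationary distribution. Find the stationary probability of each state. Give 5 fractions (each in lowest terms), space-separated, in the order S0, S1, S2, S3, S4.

Answer: 560/3411 445/1516 2311/13644 1007/4548 689/4548

Derivation:
The stationary distribution satisfies pi = pi * P, i.e.:
  pi_S0 = 1/10*pi_S0 + 1/10*pi_S1 + 3/10*pi_S2 + 1/10*pi_S3 + 3/10*pi_S4
  pi_S1 = 1/2*pi_S0 + 1/5*pi_S1 + 1/5*pi_S2 + 2/5*pi_S3 + 1/5*pi_S4
  pi_S2 = 1/10*pi_S0 + 1/10*pi_S1 + 1/5*pi_S2 + 1/5*pi_S3 + 3/10*pi_S4
  pi_S3 = 1/5*pi_S0 + 2/5*pi_S1 + 1/5*pi_S2 + 1/10*pi_S3 + 1/10*pi_S4
  pi_S4 = 1/10*pi_S0 + 1/5*pi_S1 + 1/10*pi_S2 + 1/5*pi_S3 + 1/10*pi_S4
with normalization: pi_S0 + pi_S1 + pi_S2 + pi_S3 + pi_S4 = 1.

Using the first 4 balance equations plus normalization, the linear system A*pi = b is:
  [-9/10, 1/10, 3/10, 1/10, 3/10] . pi = 0
  [1/2, -4/5, 1/5, 2/5, 1/5] . pi = 0
  [1/10, 1/10, -4/5, 1/5, 3/10] . pi = 0
  [1/5, 2/5, 1/5, -9/10, 1/10] . pi = 0
  [1, 1, 1, 1, 1] . pi = 1

Solving yields:
  pi_S0 = 560/3411
  pi_S1 = 445/1516
  pi_S2 = 2311/13644
  pi_S3 = 1007/4548
  pi_S4 = 689/4548

Verification (pi * P):
  560/3411*1/10 + 445/1516*1/10 + 2311/13644*3/10 + 1007/4548*1/10 + 689/4548*3/10 = 560/3411 = pi_S0  (ok)
  560/3411*1/2 + 445/1516*1/5 + 2311/13644*1/5 + 1007/4548*2/5 + 689/4548*1/5 = 445/1516 = pi_S1  (ok)
  560/3411*1/10 + 445/1516*1/10 + 2311/13644*1/5 + 1007/4548*1/5 + 689/4548*3/10 = 2311/13644 = pi_S2  (ok)
  560/3411*1/5 + 445/1516*2/5 + 2311/13644*1/5 + 1007/4548*1/10 + 689/4548*1/10 = 1007/4548 = pi_S3  (ok)
  560/3411*1/10 + 445/1516*1/5 + 2311/13644*1/10 + 1007/4548*1/5 + 689/4548*1/10 = 689/4548 = pi_S4  (ok)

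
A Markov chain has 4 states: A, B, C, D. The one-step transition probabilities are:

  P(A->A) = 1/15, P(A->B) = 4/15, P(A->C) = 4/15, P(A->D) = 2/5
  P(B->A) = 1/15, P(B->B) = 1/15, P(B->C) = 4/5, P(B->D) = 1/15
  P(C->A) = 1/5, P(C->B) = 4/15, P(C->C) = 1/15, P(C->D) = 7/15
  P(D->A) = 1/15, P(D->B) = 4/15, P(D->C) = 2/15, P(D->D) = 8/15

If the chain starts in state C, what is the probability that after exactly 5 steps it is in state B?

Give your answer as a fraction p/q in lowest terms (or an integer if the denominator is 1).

Computing P^5 by repeated multiplication:
P^1 =
  A: [1/15, 4/15, 4/15, 2/5]
  B: [1/15, 1/15, 4/5, 1/15]
  C: [1/5, 4/15, 1/15, 7/15]
  D: [1/15, 4/15, 2/15, 8/15]
P^2 =
  A: [23/225, 16/75, 68/225, 86/225]
  B: [13/75, 19/75, 2/15, 11/25]
  C: [17/225, 16/75, 1/3, 17/45]
  D: [19/225, 16/75, 14/45, 88/225]
P^3 =
  A: [361/3375, 28/125, 908/3375, 2/5]
  B: [19/225, 27/125, 356/1125, 431/1125]
  C: [1/9, 28/125, 889/3375, 271/675]
  D: [73/675, 28/125, 898/3375, 452/1125]
P^4 =
  A: [5191/50625, 416/1875, 4708/16875, 20078/50625]
  B: [1837/16875, 419/1875, 4514/16875, 2251/5625]
  C: [5153/50625, 416/1875, 14171/50625, 20069/50625]
  D: [5171/50625, 416/1875, 4714/16875, 4016/10125]
P^5 =
  A: [26291/253125, 2084/9375, 209828/759375, 60374/151875]
  B: [25903/253125, 2081/9375, 4708/16875, 20083/50625]
  C: [78967/759375, 2084/9375, 41941/151875, 100633/253125]
  D: [26303/253125, 2084/9375, 41954/151875, 301892/759375]

(P^5)[C -> B] = 2084/9375

Answer: 2084/9375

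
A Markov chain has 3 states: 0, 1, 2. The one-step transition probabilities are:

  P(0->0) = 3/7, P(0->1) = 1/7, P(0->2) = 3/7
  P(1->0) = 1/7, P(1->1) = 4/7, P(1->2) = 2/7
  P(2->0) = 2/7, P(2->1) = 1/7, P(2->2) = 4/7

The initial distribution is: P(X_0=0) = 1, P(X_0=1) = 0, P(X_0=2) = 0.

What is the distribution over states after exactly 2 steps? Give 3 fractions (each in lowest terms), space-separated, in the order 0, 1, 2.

Propagating the distribution step by step (d_{t+1} = d_t * P):
d_0 = (0=1, 1=0, 2=0)
  d_1[0] = 1*3/7 + 0*1/7 + 0*2/7 = 3/7
  d_1[1] = 1*1/7 + 0*4/7 + 0*1/7 = 1/7
  d_1[2] = 1*3/7 + 0*2/7 + 0*4/7 = 3/7
d_1 = (0=3/7, 1=1/7, 2=3/7)
  d_2[0] = 3/7*3/7 + 1/7*1/7 + 3/7*2/7 = 16/49
  d_2[1] = 3/7*1/7 + 1/7*4/7 + 3/7*1/7 = 10/49
  d_2[2] = 3/7*3/7 + 1/7*2/7 + 3/7*4/7 = 23/49
d_2 = (0=16/49, 1=10/49, 2=23/49)

Answer: 16/49 10/49 23/49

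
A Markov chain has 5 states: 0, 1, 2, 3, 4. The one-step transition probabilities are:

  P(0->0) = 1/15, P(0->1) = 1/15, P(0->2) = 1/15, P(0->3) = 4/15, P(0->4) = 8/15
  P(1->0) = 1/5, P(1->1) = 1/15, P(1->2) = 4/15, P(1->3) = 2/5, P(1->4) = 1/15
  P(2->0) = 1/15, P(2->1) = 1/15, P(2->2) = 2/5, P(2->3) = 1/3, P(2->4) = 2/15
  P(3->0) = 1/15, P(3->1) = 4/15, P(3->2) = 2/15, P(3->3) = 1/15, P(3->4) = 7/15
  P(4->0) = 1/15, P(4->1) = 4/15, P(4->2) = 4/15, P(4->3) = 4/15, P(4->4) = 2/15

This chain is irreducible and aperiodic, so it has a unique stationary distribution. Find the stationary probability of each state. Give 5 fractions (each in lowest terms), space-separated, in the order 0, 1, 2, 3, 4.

Answer: 1435/16158 1789/10772 668/2693 2741/10772 1960/8079

Derivation:
The stationary distribution satisfies pi = pi * P, i.e.:
  pi_0 = 1/15*pi_0 + 1/5*pi_1 + 1/15*pi_2 + 1/15*pi_3 + 1/15*pi_4
  pi_1 = 1/15*pi_0 + 1/15*pi_1 + 1/15*pi_2 + 4/15*pi_3 + 4/15*pi_4
  pi_2 = 1/15*pi_0 + 4/15*pi_1 + 2/5*pi_2 + 2/15*pi_3 + 4/15*pi_4
  pi_3 = 4/15*pi_0 + 2/5*pi_1 + 1/3*pi_2 + 1/15*pi_3 + 4/15*pi_4
  pi_4 = 8/15*pi_0 + 1/15*pi_1 + 2/15*pi_2 + 7/15*pi_3 + 2/15*pi_4
with normalization: pi_0 + pi_1 + pi_2 + pi_3 + pi_4 = 1.

Using the first 4 balance equations plus normalization, the linear system A*pi = b is:
  [-14/15, 1/5, 1/15, 1/15, 1/15] . pi = 0
  [1/15, -14/15, 1/15, 4/15, 4/15] . pi = 0
  [1/15, 4/15, -3/5, 2/15, 4/15] . pi = 0
  [4/15, 2/5, 1/3, -14/15, 4/15] . pi = 0
  [1, 1, 1, 1, 1] . pi = 1

Solving yields:
  pi_0 = 1435/16158
  pi_1 = 1789/10772
  pi_2 = 668/2693
  pi_3 = 2741/10772
  pi_4 = 1960/8079

Verification (pi * P):
  1435/16158*1/15 + 1789/10772*1/5 + 668/2693*1/15 + 2741/10772*1/15 + 1960/8079*1/15 = 1435/16158 = pi_0  (ok)
  1435/16158*1/15 + 1789/10772*1/15 + 668/2693*1/15 + 2741/10772*4/15 + 1960/8079*4/15 = 1789/10772 = pi_1  (ok)
  1435/16158*1/15 + 1789/10772*4/15 + 668/2693*2/5 + 2741/10772*2/15 + 1960/8079*4/15 = 668/2693 = pi_2  (ok)
  1435/16158*4/15 + 1789/10772*2/5 + 668/2693*1/3 + 2741/10772*1/15 + 1960/8079*4/15 = 2741/10772 = pi_3  (ok)
  1435/16158*8/15 + 1789/10772*1/15 + 668/2693*2/15 + 2741/10772*7/15 + 1960/8079*2/15 = 1960/8079 = pi_4  (ok)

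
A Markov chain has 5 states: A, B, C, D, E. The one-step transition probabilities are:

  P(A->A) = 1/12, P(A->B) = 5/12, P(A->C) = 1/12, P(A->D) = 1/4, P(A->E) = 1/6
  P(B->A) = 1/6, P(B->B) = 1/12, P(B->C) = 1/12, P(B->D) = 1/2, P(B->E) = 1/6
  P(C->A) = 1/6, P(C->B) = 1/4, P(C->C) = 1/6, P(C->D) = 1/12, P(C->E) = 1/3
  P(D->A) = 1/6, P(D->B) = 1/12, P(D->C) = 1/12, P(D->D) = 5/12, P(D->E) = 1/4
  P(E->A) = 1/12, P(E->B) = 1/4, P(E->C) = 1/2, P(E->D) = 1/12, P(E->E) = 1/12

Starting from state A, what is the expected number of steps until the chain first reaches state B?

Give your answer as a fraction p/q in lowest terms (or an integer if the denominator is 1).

Let h_i = expected steps to first reach B from state i.
Boundary: h_B = 0.
First-step equations for the other states:
  h_A = 1 + 1/12*h_A + 5/12*h_B + 1/12*h_C + 1/4*h_D + 1/6*h_E
  h_C = 1 + 1/6*h_A + 1/4*h_B + 1/6*h_C + 1/12*h_D + 1/3*h_E
  h_D = 1 + 1/6*h_A + 1/12*h_B + 1/12*h_C + 5/12*h_D + 1/4*h_E
  h_E = 1 + 1/12*h_A + 1/4*h_B + 1/2*h_C + 1/12*h_D + 1/12*h_E

Substituting h_B = 0 and rearranging gives the linear system (I - Q) h = 1:
  [11/12, -1/12, -1/4, -1/6] . (h_A, h_C, h_D, h_E) = 1
  [-1/6, 5/6, -1/12, -1/3] . (h_A, h_C, h_D, h_E) = 1
  [-1/6, -1/12, 7/12, -1/4] . (h_A, h_C, h_D, h_E) = 1
  [-1/12, -1/2, -1/12, 11/12] . (h_A, h_C, h_D, h_E) = 1

Solving yields:
  h_A = 908/253
  h_C = 1028/253
  h_D = 1284/253
  h_E = 1036/253

Starting state is A, so the expected hitting time is h_A = 908/253.

Answer: 908/253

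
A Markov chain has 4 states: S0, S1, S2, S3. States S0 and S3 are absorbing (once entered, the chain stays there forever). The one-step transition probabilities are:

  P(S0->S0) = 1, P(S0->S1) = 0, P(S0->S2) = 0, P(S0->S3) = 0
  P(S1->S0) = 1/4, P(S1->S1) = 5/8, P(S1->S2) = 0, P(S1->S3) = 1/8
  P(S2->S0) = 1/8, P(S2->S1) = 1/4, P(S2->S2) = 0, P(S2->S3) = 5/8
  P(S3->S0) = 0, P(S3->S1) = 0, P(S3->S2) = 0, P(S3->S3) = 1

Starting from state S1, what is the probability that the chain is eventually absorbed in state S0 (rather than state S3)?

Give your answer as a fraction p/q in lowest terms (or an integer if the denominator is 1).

Let a_i = P(absorbed in S0 | start in state i).
Boundary conditions: a_S0 = 1, a_S3 = 0.
For each transient state i, a_i = sum_j P(i->j) * a_j:
  a_S1 = 1/4*a_S0 + 5/8*a_S1 + 0*a_S2 + 1/8*a_S3
  a_S2 = 1/8*a_S0 + 1/4*a_S1 + 0*a_S2 + 5/8*a_S3

Substituting a_S0 = 1 and a_S3 = 0, rearrange to (I - Q) a = r where r[i] = P(i -> S0):
  [3/8, 0] . (a_S1, a_S2) = 1/4
  [-1/4, 1] . (a_S1, a_S2) = 1/8

Solving yields:
  a_S1 = 2/3
  a_S2 = 7/24

Starting state is S1, so the absorption probability is a_S1 = 2/3.

Answer: 2/3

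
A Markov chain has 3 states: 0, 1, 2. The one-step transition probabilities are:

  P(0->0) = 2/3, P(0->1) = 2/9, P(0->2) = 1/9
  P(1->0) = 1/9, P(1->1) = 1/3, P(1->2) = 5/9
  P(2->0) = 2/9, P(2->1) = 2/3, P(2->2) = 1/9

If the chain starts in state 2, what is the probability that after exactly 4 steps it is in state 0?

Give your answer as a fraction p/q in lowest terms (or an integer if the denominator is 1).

Answer: 664/2187

Derivation:
Computing P^4 by repeated multiplication:
P^1 =
  0: [2/3, 2/9, 1/9]
  1: [1/9, 1/3, 5/9]
  2: [2/9, 2/3, 1/9]
P^2 =
  0: [40/81, 8/27, 17/81]
  1: [19/81, 41/81, 7/27]
  2: [20/81, 28/81, 11/27]
P^3 =
  0: [298/729, 254/729, 59/243]
  1: [197/729, 287/729, 245/729]
  2: [214/729, 322/729, 193/729]
P^4 =
  0: [2396/6561, 2420/6561, 1745/6561]
  1: [653/2187, 2725/6561, 1877/6561]
  2: [664/2187, 2552/6561, 2017/6561]

(P^4)[2 -> 0] = 664/2187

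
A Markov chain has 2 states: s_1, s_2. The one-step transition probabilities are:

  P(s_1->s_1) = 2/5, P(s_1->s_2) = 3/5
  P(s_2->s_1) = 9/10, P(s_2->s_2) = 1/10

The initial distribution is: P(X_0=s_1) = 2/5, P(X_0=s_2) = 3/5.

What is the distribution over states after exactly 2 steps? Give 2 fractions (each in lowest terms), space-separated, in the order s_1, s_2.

Answer: 11/20 9/20

Derivation:
Propagating the distribution step by step (d_{t+1} = d_t * P):
d_0 = (s_1=2/5, s_2=3/5)
  d_1[s_1] = 2/5*2/5 + 3/5*9/10 = 7/10
  d_1[s_2] = 2/5*3/5 + 3/5*1/10 = 3/10
d_1 = (s_1=7/10, s_2=3/10)
  d_2[s_1] = 7/10*2/5 + 3/10*9/10 = 11/20
  d_2[s_2] = 7/10*3/5 + 3/10*1/10 = 9/20
d_2 = (s_1=11/20, s_2=9/20)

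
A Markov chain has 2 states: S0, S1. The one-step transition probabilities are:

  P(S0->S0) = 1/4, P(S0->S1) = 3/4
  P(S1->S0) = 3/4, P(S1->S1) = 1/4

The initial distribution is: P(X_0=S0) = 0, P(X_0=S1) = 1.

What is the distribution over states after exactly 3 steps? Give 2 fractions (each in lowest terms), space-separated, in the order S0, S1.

Propagating the distribution step by step (d_{t+1} = d_t * P):
d_0 = (S0=0, S1=1)
  d_1[S0] = 0*1/4 + 1*3/4 = 3/4
  d_1[S1] = 0*3/4 + 1*1/4 = 1/4
d_1 = (S0=3/4, S1=1/4)
  d_2[S0] = 3/4*1/4 + 1/4*3/4 = 3/8
  d_2[S1] = 3/4*3/4 + 1/4*1/4 = 5/8
d_2 = (S0=3/8, S1=5/8)
  d_3[S0] = 3/8*1/4 + 5/8*3/4 = 9/16
  d_3[S1] = 3/8*3/4 + 5/8*1/4 = 7/16
d_3 = (S0=9/16, S1=7/16)

Answer: 9/16 7/16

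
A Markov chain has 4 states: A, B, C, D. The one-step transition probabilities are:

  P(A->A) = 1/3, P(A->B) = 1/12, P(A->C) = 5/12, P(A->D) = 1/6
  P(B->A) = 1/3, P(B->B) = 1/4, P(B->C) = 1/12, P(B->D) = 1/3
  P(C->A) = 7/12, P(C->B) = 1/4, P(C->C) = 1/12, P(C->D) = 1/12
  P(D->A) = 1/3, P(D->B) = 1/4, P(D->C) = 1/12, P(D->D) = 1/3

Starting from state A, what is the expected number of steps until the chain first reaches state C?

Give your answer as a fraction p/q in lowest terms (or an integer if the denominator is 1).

Answer: 24/7

Derivation:
Let h_i = expected steps to first reach C from state i.
Boundary: h_C = 0.
First-step equations for the other states:
  h_A = 1 + 1/3*h_A + 1/12*h_B + 5/12*h_C + 1/6*h_D
  h_B = 1 + 1/3*h_A + 1/4*h_B + 1/12*h_C + 1/3*h_D
  h_D = 1 + 1/3*h_A + 1/4*h_B + 1/12*h_C + 1/3*h_D

Substituting h_C = 0 and rearranging gives the linear system (I - Q) h = 1:
  [2/3, -1/12, -1/6] . (h_A, h_B, h_D) = 1
  [-1/3, 3/4, -1/3] . (h_A, h_B, h_D) = 1
  [-1/3, -1/4, 2/3] . (h_A, h_B, h_D) = 1

Solving yields:
  h_A = 24/7
  h_B = 36/7
  h_D = 36/7

Starting state is A, so the expected hitting time is h_A = 24/7.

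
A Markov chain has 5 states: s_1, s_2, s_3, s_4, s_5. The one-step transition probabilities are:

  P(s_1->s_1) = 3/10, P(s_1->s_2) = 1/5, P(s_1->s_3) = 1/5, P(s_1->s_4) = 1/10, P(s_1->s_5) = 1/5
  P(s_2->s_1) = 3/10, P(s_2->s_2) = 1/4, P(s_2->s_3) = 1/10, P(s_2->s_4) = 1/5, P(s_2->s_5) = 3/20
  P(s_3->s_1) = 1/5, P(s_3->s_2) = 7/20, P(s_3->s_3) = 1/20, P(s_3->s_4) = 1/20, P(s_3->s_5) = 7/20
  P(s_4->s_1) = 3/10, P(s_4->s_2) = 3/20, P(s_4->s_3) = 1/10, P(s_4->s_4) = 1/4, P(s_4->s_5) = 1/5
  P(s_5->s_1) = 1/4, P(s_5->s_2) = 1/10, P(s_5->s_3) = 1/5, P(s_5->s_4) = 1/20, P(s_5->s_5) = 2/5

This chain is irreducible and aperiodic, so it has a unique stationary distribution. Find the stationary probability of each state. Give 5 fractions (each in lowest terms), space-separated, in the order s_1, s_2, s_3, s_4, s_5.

The stationary distribution satisfies pi = pi * P, i.e.:
  pi_s_1 = 3/10*pi_s_1 + 3/10*pi_s_2 + 1/5*pi_s_3 + 3/10*pi_s_4 + 1/4*pi_s_5
  pi_s_2 = 1/5*pi_s_1 + 1/4*pi_s_2 + 7/20*pi_s_3 + 3/20*pi_s_4 + 1/10*pi_s_5
  pi_s_3 = 1/5*pi_s_1 + 1/10*pi_s_2 + 1/20*pi_s_3 + 1/10*pi_s_4 + 1/5*pi_s_5
  pi_s_4 = 1/10*pi_s_1 + 1/5*pi_s_2 + 1/20*pi_s_3 + 1/4*pi_s_4 + 1/20*pi_s_5
  pi_s_5 = 1/5*pi_s_1 + 3/20*pi_s_2 + 7/20*pi_s_3 + 1/5*pi_s_4 + 2/5*pi_s_5
with normalization: pi_s_1 + pi_s_2 + pi_s_3 + pi_s_4 + pi_s_5 = 1.

Using the first 4 balance equations plus normalization, the linear system A*pi = b is:
  [-7/10, 3/10, 1/5, 3/10, 1/4] . pi = 0
  [1/5, -3/4, 7/20, 3/20, 1/10] . pi = 0
  [1/5, 1/10, -19/20, 1/10, 1/5] . pi = 0
  [1/10, 1/5, 1/20, -3/4, 1/20] . pi = 0
  [1, 1, 1, 1, 1] . pi = 1

Solving yields:
  pi_s_1 = 3621/13307
  pi_s_2 = 2656/13307
  pi_s_3 = 1948/13307
  pi_s_4 = 1556/13307
  pi_s_5 = 3526/13307

Verification (pi * P):
  3621/13307*3/10 + 2656/13307*3/10 + 1948/13307*1/5 + 1556/13307*3/10 + 3526/13307*1/4 = 3621/13307 = pi_s_1  (ok)
  3621/13307*1/5 + 2656/13307*1/4 + 1948/13307*7/20 + 1556/13307*3/20 + 3526/13307*1/10 = 2656/13307 = pi_s_2  (ok)
  3621/13307*1/5 + 2656/13307*1/10 + 1948/13307*1/20 + 1556/13307*1/10 + 3526/13307*1/5 = 1948/13307 = pi_s_3  (ok)
  3621/13307*1/10 + 2656/13307*1/5 + 1948/13307*1/20 + 1556/13307*1/4 + 3526/13307*1/20 = 1556/13307 = pi_s_4  (ok)
  3621/13307*1/5 + 2656/13307*3/20 + 1948/13307*7/20 + 1556/13307*1/5 + 3526/13307*2/5 = 3526/13307 = pi_s_5  (ok)

Answer: 3621/13307 2656/13307 1948/13307 1556/13307 3526/13307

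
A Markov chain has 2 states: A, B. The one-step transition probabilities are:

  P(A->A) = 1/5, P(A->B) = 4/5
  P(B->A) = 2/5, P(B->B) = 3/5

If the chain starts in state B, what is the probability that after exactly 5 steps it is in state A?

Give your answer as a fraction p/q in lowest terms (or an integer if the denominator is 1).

Answer: 1042/3125

Derivation:
Computing P^5 by repeated multiplication:
P^1 =
  A: [1/5, 4/5]
  B: [2/5, 3/5]
P^2 =
  A: [9/25, 16/25]
  B: [8/25, 17/25]
P^3 =
  A: [41/125, 84/125]
  B: [42/125, 83/125]
P^4 =
  A: [209/625, 416/625]
  B: [208/625, 417/625]
P^5 =
  A: [1041/3125, 2084/3125]
  B: [1042/3125, 2083/3125]

(P^5)[B -> A] = 1042/3125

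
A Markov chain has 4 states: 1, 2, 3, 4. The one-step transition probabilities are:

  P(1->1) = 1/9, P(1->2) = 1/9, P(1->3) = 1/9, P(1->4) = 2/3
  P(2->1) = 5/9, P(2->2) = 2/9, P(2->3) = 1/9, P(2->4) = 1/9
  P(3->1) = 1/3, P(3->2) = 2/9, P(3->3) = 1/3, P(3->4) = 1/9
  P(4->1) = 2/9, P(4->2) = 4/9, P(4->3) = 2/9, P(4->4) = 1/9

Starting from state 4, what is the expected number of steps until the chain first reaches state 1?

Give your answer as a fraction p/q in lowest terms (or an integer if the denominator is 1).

Answer: 387/137

Derivation:
Let h_i = expected steps to first reach 1 from state i.
Boundary: h_1 = 0.
First-step equations for the other states:
  h_2 = 1 + 5/9*h_1 + 2/9*h_2 + 1/9*h_3 + 1/9*h_4
  h_3 = 1 + 1/3*h_1 + 2/9*h_2 + 1/3*h_3 + 1/9*h_4
  h_4 = 1 + 2/9*h_1 + 4/9*h_2 + 2/9*h_3 + 1/9*h_4

Substituting h_1 = 0 and rearranging gives the linear system (I - Q) h = 1:
  [7/9, -1/9, -1/9] . (h_2, h_3, h_4) = 1
  [-2/9, 2/3, -1/9] . (h_2, h_3, h_4) = 1
  [-4/9, -2/9, 8/9] . (h_2, h_3, h_4) = 1

Solving yields:
  h_2 = 567/274
  h_3 = 729/274
  h_4 = 387/137

Starting state is 4, so the expected hitting time is h_4 = 387/137.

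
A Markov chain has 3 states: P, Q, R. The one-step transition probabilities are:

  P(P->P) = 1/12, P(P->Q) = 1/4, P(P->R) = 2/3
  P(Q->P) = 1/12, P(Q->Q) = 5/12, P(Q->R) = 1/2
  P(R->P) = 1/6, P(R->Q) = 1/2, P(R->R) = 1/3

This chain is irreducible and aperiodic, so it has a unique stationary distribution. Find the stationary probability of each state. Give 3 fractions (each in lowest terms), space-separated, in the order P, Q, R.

The stationary distribution satisfies pi = pi * P, i.e.:
  pi_P = 1/12*pi_P + 1/12*pi_Q + 1/6*pi_R
  pi_Q = 1/4*pi_P + 5/12*pi_Q + 1/2*pi_R
  pi_R = 2/3*pi_P + 1/2*pi_Q + 1/3*pi_R
with normalization: pi_P + pi_Q + pi_R = 1.

Using the first 2 balance equations plus normalization, the linear system A*pi = b is:
  [-11/12, 1/12, 1/6] . pi = 0
  [1/4, -7/12, 1/2] . pi = 0
  [1, 1, 1] . pi = 1

Solving yields:
  pi_P = 10/83
  pi_Q = 36/83
  pi_R = 37/83

Verification (pi * P):
  10/83*1/12 + 36/83*1/12 + 37/83*1/6 = 10/83 = pi_P  (ok)
  10/83*1/4 + 36/83*5/12 + 37/83*1/2 = 36/83 = pi_Q  (ok)
  10/83*2/3 + 36/83*1/2 + 37/83*1/3 = 37/83 = pi_R  (ok)

Answer: 10/83 36/83 37/83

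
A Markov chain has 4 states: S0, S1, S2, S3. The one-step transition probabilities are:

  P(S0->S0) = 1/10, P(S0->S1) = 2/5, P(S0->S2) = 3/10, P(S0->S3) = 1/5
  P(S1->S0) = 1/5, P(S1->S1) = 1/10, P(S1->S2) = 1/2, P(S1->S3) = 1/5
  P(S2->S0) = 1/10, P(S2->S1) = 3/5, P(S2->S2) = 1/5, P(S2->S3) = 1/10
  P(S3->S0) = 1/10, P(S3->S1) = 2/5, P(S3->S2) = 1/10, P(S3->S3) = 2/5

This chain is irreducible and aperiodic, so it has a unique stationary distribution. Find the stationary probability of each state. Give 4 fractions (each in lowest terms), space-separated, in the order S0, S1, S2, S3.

Answer: 49/362 64/181 54/181 77/362

Derivation:
The stationary distribution satisfies pi = pi * P, i.e.:
  pi_S0 = 1/10*pi_S0 + 1/5*pi_S1 + 1/10*pi_S2 + 1/10*pi_S3
  pi_S1 = 2/5*pi_S0 + 1/10*pi_S1 + 3/5*pi_S2 + 2/5*pi_S3
  pi_S2 = 3/10*pi_S0 + 1/2*pi_S1 + 1/5*pi_S2 + 1/10*pi_S3
  pi_S3 = 1/5*pi_S0 + 1/5*pi_S1 + 1/10*pi_S2 + 2/5*pi_S3
with normalization: pi_S0 + pi_S1 + pi_S2 + pi_S3 = 1.

Using the first 3 balance equations plus normalization, the linear system A*pi = b is:
  [-9/10, 1/5, 1/10, 1/10] . pi = 0
  [2/5, -9/10, 3/5, 2/5] . pi = 0
  [3/10, 1/2, -4/5, 1/10] . pi = 0
  [1, 1, 1, 1] . pi = 1

Solving yields:
  pi_S0 = 49/362
  pi_S1 = 64/181
  pi_S2 = 54/181
  pi_S3 = 77/362

Verification (pi * P):
  49/362*1/10 + 64/181*1/5 + 54/181*1/10 + 77/362*1/10 = 49/362 = pi_S0  (ok)
  49/362*2/5 + 64/181*1/10 + 54/181*3/5 + 77/362*2/5 = 64/181 = pi_S1  (ok)
  49/362*3/10 + 64/181*1/2 + 54/181*1/5 + 77/362*1/10 = 54/181 = pi_S2  (ok)
  49/362*1/5 + 64/181*1/5 + 54/181*1/10 + 77/362*2/5 = 77/362 = pi_S3  (ok)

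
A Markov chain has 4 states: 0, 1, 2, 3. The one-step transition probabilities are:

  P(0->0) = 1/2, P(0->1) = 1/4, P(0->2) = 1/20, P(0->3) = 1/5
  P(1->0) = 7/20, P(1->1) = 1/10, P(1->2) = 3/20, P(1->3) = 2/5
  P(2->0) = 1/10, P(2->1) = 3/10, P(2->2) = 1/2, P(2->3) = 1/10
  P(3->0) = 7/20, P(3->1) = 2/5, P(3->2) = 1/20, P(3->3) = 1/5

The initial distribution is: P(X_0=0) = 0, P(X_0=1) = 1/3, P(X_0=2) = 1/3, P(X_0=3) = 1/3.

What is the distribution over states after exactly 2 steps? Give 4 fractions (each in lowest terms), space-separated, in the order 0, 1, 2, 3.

Answer: 199/600 77/300 109/600 23/100

Derivation:
Propagating the distribution step by step (d_{t+1} = d_t * P):
d_0 = (0=0, 1=1/3, 2=1/3, 3=1/3)
  d_1[0] = 0*1/2 + 1/3*7/20 + 1/3*1/10 + 1/3*7/20 = 4/15
  d_1[1] = 0*1/4 + 1/3*1/10 + 1/3*3/10 + 1/3*2/5 = 4/15
  d_1[2] = 0*1/20 + 1/3*3/20 + 1/3*1/2 + 1/3*1/20 = 7/30
  d_1[3] = 0*1/5 + 1/3*2/5 + 1/3*1/10 + 1/3*1/5 = 7/30
d_1 = (0=4/15, 1=4/15, 2=7/30, 3=7/30)
  d_2[0] = 4/15*1/2 + 4/15*7/20 + 7/30*1/10 + 7/30*7/20 = 199/600
  d_2[1] = 4/15*1/4 + 4/15*1/10 + 7/30*3/10 + 7/30*2/5 = 77/300
  d_2[2] = 4/15*1/20 + 4/15*3/20 + 7/30*1/2 + 7/30*1/20 = 109/600
  d_2[3] = 4/15*1/5 + 4/15*2/5 + 7/30*1/10 + 7/30*1/5 = 23/100
d_2 = (0=199/600, 1=77/300, 2=109/600, 3=23/100)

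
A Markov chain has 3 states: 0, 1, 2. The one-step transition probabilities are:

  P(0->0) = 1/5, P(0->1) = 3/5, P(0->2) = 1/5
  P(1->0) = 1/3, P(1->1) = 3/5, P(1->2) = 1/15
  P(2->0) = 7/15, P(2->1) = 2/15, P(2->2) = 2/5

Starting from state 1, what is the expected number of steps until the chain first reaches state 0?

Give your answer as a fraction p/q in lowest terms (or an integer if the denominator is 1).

Answer: 75/26

Derivation:
Let h_i = expected steps to first reach 0 from state i.
Boundary: h_0 = 0.
First-step equations for the other states:
  h_1 = 1 + 1/3*h_0 + 3/5*h_1 + 1/15*h_2
  h_2 = 1 + 7/15*h_0 + 2/15*h_1 + 2/5*h_2

Substituting h_0 = 0 and rearranging gives the linear system (I - Q) h = 1:
  [2/5, -1/15] . (h_1, h_2) = 1
  [-2/15, 3/5] . (h_1, h_2) = 1

Solving yields:
  h_1 = 75/26
  h_2 = 30/13

Starting state is 1, so the expected hitting time is h_1 = 75/26.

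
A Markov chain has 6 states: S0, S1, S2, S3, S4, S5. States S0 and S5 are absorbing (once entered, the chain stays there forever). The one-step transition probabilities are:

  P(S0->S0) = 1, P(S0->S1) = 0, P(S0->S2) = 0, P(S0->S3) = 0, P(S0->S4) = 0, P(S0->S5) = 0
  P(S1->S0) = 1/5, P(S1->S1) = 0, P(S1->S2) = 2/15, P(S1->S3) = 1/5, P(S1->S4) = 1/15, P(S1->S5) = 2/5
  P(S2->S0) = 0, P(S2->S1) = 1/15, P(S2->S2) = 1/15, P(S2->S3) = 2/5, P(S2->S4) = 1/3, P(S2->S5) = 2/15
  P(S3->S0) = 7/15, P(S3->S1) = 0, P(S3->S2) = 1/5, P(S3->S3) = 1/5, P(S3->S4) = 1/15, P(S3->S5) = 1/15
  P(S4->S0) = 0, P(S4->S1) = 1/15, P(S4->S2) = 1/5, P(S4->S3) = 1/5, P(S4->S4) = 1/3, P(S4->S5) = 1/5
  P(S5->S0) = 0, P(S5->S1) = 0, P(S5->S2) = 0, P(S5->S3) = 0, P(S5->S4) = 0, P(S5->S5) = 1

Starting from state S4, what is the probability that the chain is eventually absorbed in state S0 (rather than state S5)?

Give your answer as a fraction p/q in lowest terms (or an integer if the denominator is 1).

Answer: 1214/2913

Derivation:
Let a_i = P(absorbed in S0 | start in state i).
Boundary conditions: a_S0 = 1, a_S5 = 0.
For each transient state i, a_i = sum_j P(i->j) * a_j:
  a_S1 = 1/5*a_S0 + 0*a_S1 + 2/15*a_S2 + 1/5*a_S3 + 1/15*a_S4 + 2/5*a_S5
  a_S2 = 0*a_S0 + 1/15*a_S1 + 1/15*a_S2 + 2/5*a_S3 + 1/3*a_S4 + 2/15*a_S5
  a_S3 = 7/15*a_S0 + 0*a_S1 + 1/5*a_S2 + 1/5*a_S3 + 1/15*a_S4 + 1/15*a_S5
  a_S4 = 0*a_S0 + 1/15*a_S1 + 1/5*a_S2 + 1/5*a_S3 + 1/3*a_S4 + 1/5*a_S5

Substituting a_S0 = 1 and a_S5 = 0, rearrange to (I - Q) a = r where r[i] = P(i -> S0):
  [1, -2/15, -1/5, -1/15] . (a_S1, a_S2, a_S3, a_S4) = 1/5
  [-1/15, 14/15, -2/5, -1/3] . (a_S1, a_S2, a_S3, a_S4) = 0
  [0, -1/5, 4/5, -1/15] . (a_S1, a_S2, a_S3, a_S4) = 7/15
  [-1/15, -1/5, -1/5, 2/3] . (a_S1, a_S2, a_S3, a_S4) = 0

Solving yields:
  a_S1 = 430/971
  a_S2 = 1453/2913
  a_S3 = 6491/8739
  a_S4 = 1214/2913

Starting state is S4, so the absorption probability is a_S4 = 1214/2913.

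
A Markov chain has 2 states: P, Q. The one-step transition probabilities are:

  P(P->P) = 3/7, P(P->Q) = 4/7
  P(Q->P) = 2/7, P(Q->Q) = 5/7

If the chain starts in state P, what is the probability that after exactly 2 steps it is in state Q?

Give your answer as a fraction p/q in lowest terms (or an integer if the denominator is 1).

Computing P^2 by repeated multiplication:
P^1 =
  P: [3/7, 4/7]
  Q: [2/7, 5/7]
P^2 =
  P: [17/49, 32/49]
  Q: [16/49, 33/49]

(P^2)[P -> Q] = 32/49

Answer: 32/49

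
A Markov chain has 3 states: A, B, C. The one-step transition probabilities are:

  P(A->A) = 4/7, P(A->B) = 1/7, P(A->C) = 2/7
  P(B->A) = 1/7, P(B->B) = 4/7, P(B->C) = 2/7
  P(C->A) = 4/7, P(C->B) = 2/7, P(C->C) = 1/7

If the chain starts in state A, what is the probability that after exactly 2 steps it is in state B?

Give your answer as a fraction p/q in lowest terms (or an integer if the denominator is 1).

Computing P^2 by repeated multiplication:
P^1 =
  A: [4/7, 1/7, 2/7]
  B: [1/7, 4/7, 2/7]
  C: [4/7, 2/7, 1/7]
P^2 =
  A: [25/49, 12/49, 12/49]
  B: [16/49, 3/7, 12/49]
  C: [22/49, 2/7, 13/49]

(P^2)[A -> B] = 12/49

Answer: 12/49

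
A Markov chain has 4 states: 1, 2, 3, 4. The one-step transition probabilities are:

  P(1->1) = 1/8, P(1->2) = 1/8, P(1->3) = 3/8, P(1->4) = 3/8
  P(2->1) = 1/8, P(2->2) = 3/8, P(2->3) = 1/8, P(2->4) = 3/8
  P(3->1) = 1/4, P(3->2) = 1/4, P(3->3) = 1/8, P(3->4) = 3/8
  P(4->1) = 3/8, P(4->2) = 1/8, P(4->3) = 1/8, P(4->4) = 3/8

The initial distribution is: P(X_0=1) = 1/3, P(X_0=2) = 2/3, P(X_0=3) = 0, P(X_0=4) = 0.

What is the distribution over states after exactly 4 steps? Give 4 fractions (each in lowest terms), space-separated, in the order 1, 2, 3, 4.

Propagating the distribution step by step (d_{t+1} = d_t * P):
d_0 = (1=1/3, 2=2/3, 3=0, 4=0)
  d_1[1] = 1/3*1/8 + 2/3*1/8 + 0*1/4 + 0*3/8 = 1/8
  d_1[2] = 1/3*1/8 + 2/3*3/8 + 0*1/4 + 0*1/8 = 7/24
  d_1[3] = 1/3*3/8 + 2/3*1/8 + 0*1/8 + 0*1/8 = 5/24
  d_1[4] = 1/3*3/8 + 2/3*3/8 + 0*3/8 + 0*3/8 = 3/8
d_1 = (1=1/8, 2=7/24, 3=5/24, 4=3/8)
  d_2[1] = 1/8*1/8 + 7/24*1/8 + 5/24*1/4 + 3/8*3/8 = 47/192
  d_2[2] = 1/8*1/8 + 7/24*3/8 + 5/24*1/4 + 3/8*1/8 = 43/192
  d_2[3] = 1/8*3/8 + 7/24*1/8 + 5/24*1/8 + 3/8*1/8 = 5/32
  d_2[4] = 1/8*3/8 + 7/24*3/8 + 5/24*3/8 + 3/8*3/8 = 3/8
d_2 = (1=47/192, 2=43/192, 3=5/32, 4=3/8)
  d_3[1] = 47/192*1/8 + 43/192*1/8 + 5/32*1/4 + 3/8*3/8 = 61/256
  d_3[2] = 47/192*1/8 + 43/192*3/8 + 5/32*1/4 + 3/8*1/8 = 77/384
  d_3[3] = 47/192*3/8 + 43/192*1/8 + 5/32*1/8 + 3/8*1/8 = 143/768
  d_3[4] = 47/192*3/8 + 43/192*3/8 + 5/32*3/8 + 3/8*3/8 = 3/8
d_3 = (1=61/256, 2=77/384, 3=143/768, 4=3/8)
  d_4[1] = 61/256*1/8 + 77/384*1/8 + 143/768*1/4 + 3/8*3/8 = 1487/6144
  d_4[2] = 61/256*1/8 + 77/384*3/8 + 143/768*1/4 + 3/8*1/8 = 1219/6144
  d_4[3] = 61/256*3/8 + 77/384*1/8 + 143/768*1/8 + 3/8*1/8 = 189/1024
  d_4[4] = 61/256*3/8 + 77/384*3/8 + 143/768*3/8 + 3/8*3/8 = 3/8
d_4 = (1=1487/6144, 2=1219/6144, 3=189/1024, 4=3/8)

Answer: 1487/6144 1219/6144 189/1024 3/8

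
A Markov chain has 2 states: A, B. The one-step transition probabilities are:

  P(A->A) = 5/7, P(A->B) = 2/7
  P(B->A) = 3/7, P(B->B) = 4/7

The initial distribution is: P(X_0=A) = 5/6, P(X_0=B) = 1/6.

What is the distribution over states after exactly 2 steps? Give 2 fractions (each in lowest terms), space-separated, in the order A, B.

Answer: 13/21 8/21

Derivation:
Propagating the distribution step by step (d_{t+1} = d_t * P):
d_0 = (A=5/6, B=1/6)
  d_1[A] = 5/6*5/7 + 1/6*3/7 = 2/3
  d_1[B] = 5/6*2/7 + 1/6*4/7 = 1/3
d_1 = (A=2/3, B=1/3)
  d_2[A] = 2/3*5/7 + 1/3*3/7 = 13/21
  d_2[B] = 2/3*2/7 + 1/3*4/7 = 8/21
d_2 = (A=13/21, B=8/21)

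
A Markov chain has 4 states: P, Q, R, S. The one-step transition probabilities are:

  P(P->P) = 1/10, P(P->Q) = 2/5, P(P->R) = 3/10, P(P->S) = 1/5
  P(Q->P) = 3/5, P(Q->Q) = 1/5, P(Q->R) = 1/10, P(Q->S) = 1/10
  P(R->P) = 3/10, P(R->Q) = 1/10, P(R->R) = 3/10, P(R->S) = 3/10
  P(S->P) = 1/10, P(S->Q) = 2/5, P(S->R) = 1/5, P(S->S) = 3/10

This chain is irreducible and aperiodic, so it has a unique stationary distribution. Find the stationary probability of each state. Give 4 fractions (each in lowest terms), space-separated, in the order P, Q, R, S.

The stationary distribution satisfies pi = pi * P, i.e.:
  pi_P = 1/10*pi_P + 3/5*pi_Q + 3/10*pi_R + 1/10*pi_S
  pi_Q = 2/5*pi_P + 1/5*pi_Q + 1/10*pi_R + 2/5*pi_S
  pi_R = 3/10*pi_P + 1/10*pi_Q + 3/10*pi_R + 1/5*pi_S
  pi_S = 1/5*pi_P + 1/10*pi_Q + 3/10*pi_R + 3/10*pi_S
with normalization: pi_P + pi_Q + pi_R + pi_S = 1.

Using the first 3 balance equations plus normalization, the linear system A*pi = b is:
  [-9/10, 3/5, 3/10, 1/10] . pi = 0
  [2/5, -4/5, 1/10, 2/5] . pi = 0
  [3/10, 1/10, -7/10, 1/5] . pi = 0
  [1, 1, 1, 1] . pi = 1

Solving yields:
  pi_P = 295/1041
  pi_Q = 289/1041
  pi_R = 232/1041
  pi_S = 75/347

Verification (pi * P):
  295/1041*1/10 + 289/1041*3/5 + 232/1041*3/10 + 75/347*1/10 = 295/1041 = pi_P  (ok)
  295/1041*2/5 + 289/1041*1/5 + 232/1041*1/10 + 75/347*2/5 = 289/1041 = pi_Q  (ok)
  295/1041*3/10 + 289/1041*1/10 + 232/1041*3/10 + 75/347*1/5 = 232/1041 = pi_R  (ok)
  295/1041*1/5 + 289/1041*1/10 + 232/1041*3/10 + 75/347*3/10 = 75/347 = pi_S  (ok)

Answer: 295/1041 289/1041 232/1041 75/347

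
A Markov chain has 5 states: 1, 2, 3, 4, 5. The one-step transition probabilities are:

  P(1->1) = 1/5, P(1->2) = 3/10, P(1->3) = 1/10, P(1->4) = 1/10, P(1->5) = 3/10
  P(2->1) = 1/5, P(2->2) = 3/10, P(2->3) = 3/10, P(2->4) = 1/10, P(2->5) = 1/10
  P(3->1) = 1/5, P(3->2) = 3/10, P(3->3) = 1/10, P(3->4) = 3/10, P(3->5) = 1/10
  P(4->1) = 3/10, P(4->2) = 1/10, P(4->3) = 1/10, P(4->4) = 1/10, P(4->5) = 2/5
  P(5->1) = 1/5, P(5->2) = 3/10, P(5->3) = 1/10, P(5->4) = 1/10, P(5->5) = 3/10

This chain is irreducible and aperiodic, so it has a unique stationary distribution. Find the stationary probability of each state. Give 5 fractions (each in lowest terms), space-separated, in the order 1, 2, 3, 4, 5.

The stationary distribution satisfies pi = pi * P, i.e.:
  pi_1 = 1/5*pi_1 + 1/5*pi_2 + 1/5*pi_3 + 3/10*pi_4 + 1/5*pi_5
  pi_2 = 3/10*pi_1 + 3/10*pi_2 + 3/10*pi_3 + 1/10*pi_4 + 3/10*pi_5
  pi_3 = 1/10*pi_1 + 3/10*pi_2 + 1/10*pi_3 + 1/10*pi_4 + 1/10*pi_5
  pi_4 = 1/10*pi_1 + 1/10*pi_2 + 3/10*pi_3 + 1/10*pi_4 + 1/10*pi_5
  pi_5 = 3/10*pi_1 + 1/10*pi_2 + 1/10*pi_3 + 2/5*pi_4 + 3/10*pi_5
with normalization: pi_1 + pi_2 + pi_3 + pi_4 + pi_5 = 1.

Using the first 4 balance equations plus normalization, the linear system A*pi = b is:
  [-4/5, 1/5, 1/5, 3/10, 1/5] . pi = 0
  [3/10, -7/10, 3/10, 1/10, 3/10] . pi = 0
  [1/10, 3/10, -9/10, 1/10, 1/10] . pi = 0
  [1/10, 1/10, 3/10, -9/10, 1/10] . pi = 0
  [1, 1, 1, 1, 1] . pi = 1

Solving yields:
  pi_1 = 179/840
  pi_2 = 23/84
  pi_3 = 13/84
  pi_4 = 11/84
  pi_5 = 191/840

Verification (pi * P):
  179/840*1/5 + 23/84*1/5 + 13/84*1/5 + 11/84*3/10 + 191/840*1/5 = 179/840 = pi_1  (ok)
  179/840*3/10 + 23/84*3/10 + 13/84*3/10 + 11/84*1/10 + 191/840*3/10 = 23/84 = pi_2  (ok)
  179/840*1/10 + 23/84*3/10 + 13/84*1/10 + 11/84*1/10 + 191/840*1/10 = 13/84 = pi_3  (ok)
  179/840*1/10 + 23/84*1/10 + 13/84*3/10 + 11/84*1/10 + 191/840*1/10 = 11/84 = pi_4  (ok)
  179/840*3/10 + 23/84*1/10 + 13/84*1/10 + 11/84*2/5 + 191/840*3/10 = 191/840 = pi_5  (ok)

Answer: 179/840 23/84 13/84 11/84 191/840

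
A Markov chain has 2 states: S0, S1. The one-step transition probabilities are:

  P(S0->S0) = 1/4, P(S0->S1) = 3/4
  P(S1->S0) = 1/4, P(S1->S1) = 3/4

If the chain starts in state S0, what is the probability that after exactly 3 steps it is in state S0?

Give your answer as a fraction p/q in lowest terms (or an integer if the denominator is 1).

Answer: 1/4

Derivation:
Computing P^3 by repeated multiplication:
P^1 =
  S0: [1/4, 3/4]
  S1: [1/4, 3/4]
P^2 =
  S0: [1/4, 3/4]
  S1: [1/4, 3/4]
P^3 =
  S0: [1/4, 3/4]
  S1: [1/4, 3/4]

(P^3)[S0 -> S0] = 1/4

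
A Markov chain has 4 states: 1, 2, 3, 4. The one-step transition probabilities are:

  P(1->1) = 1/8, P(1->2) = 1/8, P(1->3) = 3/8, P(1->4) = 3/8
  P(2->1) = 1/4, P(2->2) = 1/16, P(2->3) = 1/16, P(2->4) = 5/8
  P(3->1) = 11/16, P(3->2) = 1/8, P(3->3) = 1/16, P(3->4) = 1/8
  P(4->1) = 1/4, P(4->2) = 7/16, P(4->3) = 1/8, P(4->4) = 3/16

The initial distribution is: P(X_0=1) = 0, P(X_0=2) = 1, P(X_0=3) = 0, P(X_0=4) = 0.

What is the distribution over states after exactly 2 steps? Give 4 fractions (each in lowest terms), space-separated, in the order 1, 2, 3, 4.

Answer: 63/256 81/256 23/128 33/128

Derivation:
Propagating the distribution step by step (d_{t+1} = d_t * P):
d_0 = (1=0, 2=1, 3=0, 4=0)
  d_1[1] = 0*1/8 + 1*1/4 + 0*11/16 + 0*1/4 = 1/4
  d_1[2] = 0*1/8 + 1*1/16 + 0*1/8 + 0*7/16 = 1/16
  d_1[3] = 0*3/8 + 1*1/16 + 0*1/16 + 0*1/8 = 1/16
  d_1[4] = 0*3/8 + 1*5/8 + 0*1/8 + 0*3/16 = 5/8
d_1 = (1=1/4, 2=1/16, 3=1/16, 4=5/8)
  d_2[1] = 1/4*1/8 + 1/16*1/4 + 1/16*11/16 + 5/8*1/4 = 63/256
  d_2[2] = 1/4*1/8 + 1/16*1/16 + 1/16*1/8 + 5/8*7/16 = 81/256
  d_2[3] = 1/4*3/8 + 1/16*1/16 + 1/16*1/16 + 5/8*1/8 = 23/128
  d_2[4] = 1/4*3/8 + 1/16*5/8 + 1/16*1/8 + 5/8*3/16 = 33/128
d_2 = (1=63/256, 2=81/256, 3=23/128, 4=33/128)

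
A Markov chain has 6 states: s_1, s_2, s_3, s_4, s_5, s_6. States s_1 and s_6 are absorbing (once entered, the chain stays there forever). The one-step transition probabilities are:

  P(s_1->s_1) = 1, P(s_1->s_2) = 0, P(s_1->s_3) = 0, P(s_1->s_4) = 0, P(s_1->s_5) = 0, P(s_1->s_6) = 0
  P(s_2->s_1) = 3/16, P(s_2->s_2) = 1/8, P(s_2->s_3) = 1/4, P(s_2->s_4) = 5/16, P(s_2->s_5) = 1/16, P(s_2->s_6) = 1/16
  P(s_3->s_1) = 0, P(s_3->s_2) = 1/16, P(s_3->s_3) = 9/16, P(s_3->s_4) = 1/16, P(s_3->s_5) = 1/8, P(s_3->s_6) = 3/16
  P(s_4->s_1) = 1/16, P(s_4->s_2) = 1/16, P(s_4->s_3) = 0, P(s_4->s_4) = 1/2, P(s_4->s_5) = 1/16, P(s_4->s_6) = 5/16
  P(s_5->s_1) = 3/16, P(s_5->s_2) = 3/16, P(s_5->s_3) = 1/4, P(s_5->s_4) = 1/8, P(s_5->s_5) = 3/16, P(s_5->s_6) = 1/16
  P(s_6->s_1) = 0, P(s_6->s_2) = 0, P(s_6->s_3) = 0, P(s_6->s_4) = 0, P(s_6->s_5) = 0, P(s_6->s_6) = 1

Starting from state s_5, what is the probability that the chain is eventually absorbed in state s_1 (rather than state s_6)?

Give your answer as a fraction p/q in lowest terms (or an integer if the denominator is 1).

Let a_i = P(absorbed in s_1 | start in state i).
Boundary conditions: a_s_1 = 1, a_s_6 = 0.
For each transient state i, a_i = sum_j P(i->j) * a_j:
  a_s_2 = 3/16*a_s_1 + 1/8*a_s_2 + 1/4*a_s_3 + 5/16*a_s_4 + 1/16*a_s_5 + 1/16*a_s_6
  a_s_3 = 0*a_s_1 + 1/16*a_s_2 + 9/16*a_s_3 + 1/16*a_s_4 + 1/8*a_s_5 + 3/16*a_s_6
  a_s_4 = 1/16*a_s_1 + 1/16*a_s_2 + 0*a_s_3 + 1/2*a_s_4 + 1/16*a_s_5 + 5/16*a_s_6
  a_s_5 = 3/16*a_s_1 + 3/16*a_s_2 + 1/4*a_s_3 + 1/8*a_s_4 + 3/16*a_s_5 + 1/16*a_s_6

Substituting a_s_1 = 1 and a_s_6 = 0, rearrange to (I - Q) a = r where r[i] = P(i -> s_1):
  [7/8, -1/4, -5/16, -1/16] . (a_s_2, a_s_3, a_s_4, a_s_5) = 3/16
  [-1/16, 7/16, -1/16, -1/8] . (a_s_2, a_s_3, a_s_4, a_s_5) = 0
  [-1/16, 0, 1/2, -1/16] . (a_s_2, a_s_3, a_s_4, a_s_5) = 1/16
  [-3/16, -1/4, -1/8, 13/16] . (a_s_2, a_s_3, a_s_4, a_s_5) = 3/16

Solving yields:
  a_s_2 = 1458/3803
  a_s_3 = 784/3803
  a_s_4 = 856/3803
  a_s_5 = 1587/3803

Starting state is s_5, so the absorption probability is a_s_5 = 1587/3803.

Answer: 1587/3803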